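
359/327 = 1  +  32/327 = 1.10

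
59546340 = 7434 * 8010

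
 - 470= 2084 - 2554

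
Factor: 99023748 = 2^2 * 3^1*29^1*284551^1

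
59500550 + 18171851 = 77672401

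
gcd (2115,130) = 5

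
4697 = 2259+2438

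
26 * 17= 442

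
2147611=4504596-2356985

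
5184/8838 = 288/491 =0.59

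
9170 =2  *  4585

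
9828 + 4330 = 14158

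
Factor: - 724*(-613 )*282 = 2^3*3^1*47^1*181^1*613^1 =125154984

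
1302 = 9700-8398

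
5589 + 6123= 11712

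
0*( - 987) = 0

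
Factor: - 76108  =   - 2^2* 53^1*359^1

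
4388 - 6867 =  - 2479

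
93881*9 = 844929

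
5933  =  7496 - 1563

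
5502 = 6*917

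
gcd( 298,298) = 298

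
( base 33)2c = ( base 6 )210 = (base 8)116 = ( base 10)78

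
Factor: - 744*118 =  - 2^4*3^1*31^1*59^1 = - 87792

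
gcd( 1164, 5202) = 6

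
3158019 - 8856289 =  - 5698270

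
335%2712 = 335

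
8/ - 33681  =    -  8/33681=-  0.00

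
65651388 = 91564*717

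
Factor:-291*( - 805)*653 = 3^1*5^1*7^1*23^1*97^1*653^1  =  152968515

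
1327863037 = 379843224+948019813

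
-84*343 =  -28812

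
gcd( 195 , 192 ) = 3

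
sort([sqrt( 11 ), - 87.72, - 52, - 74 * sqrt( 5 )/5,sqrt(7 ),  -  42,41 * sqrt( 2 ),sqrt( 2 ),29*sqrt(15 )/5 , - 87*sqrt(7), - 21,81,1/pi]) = [ - 87*sqrt(7),- 87.72, - 52, - 42 , - 74*sqrt( 5) /5, - 21, 1/pi , sqrt( 2 ), sqrt ( 7),sqrt(11 ),29*sqrt(15)/5, 41*sqrt (2),81]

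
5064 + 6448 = 11512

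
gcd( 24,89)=1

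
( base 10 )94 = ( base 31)31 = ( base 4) 1132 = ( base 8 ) 136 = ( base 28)3a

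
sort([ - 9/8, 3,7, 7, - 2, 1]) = [ - 2,- 9/8, 1,3, 7 , 7]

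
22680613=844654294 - 821973681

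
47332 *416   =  19690112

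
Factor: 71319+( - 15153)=56166  =  2^1*3^1  *  11^1  *  23^1*37^1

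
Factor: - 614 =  - 2^1 * 307^1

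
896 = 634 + 262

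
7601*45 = 342045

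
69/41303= 69/41303  =  0.00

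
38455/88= 38455/88 = 436.99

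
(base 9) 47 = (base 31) 1c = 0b101011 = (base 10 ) 43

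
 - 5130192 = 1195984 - 6326176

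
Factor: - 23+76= 53 = 53^1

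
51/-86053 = -1+86002/86053 = - 0.00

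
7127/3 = 7127/3  =  2375.67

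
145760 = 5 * 29152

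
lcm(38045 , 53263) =266315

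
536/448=1+11/56 = 1.20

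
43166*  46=1985636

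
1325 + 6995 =8320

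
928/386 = 464/193=2.40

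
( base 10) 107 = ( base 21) 52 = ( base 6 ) 255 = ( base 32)3b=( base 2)1101011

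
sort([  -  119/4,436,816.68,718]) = [ - 119/4,  436,718,816.68 ] 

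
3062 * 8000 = 24496000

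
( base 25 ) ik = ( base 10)470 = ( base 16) 1d6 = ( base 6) 2102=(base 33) E8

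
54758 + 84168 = 138926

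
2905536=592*4908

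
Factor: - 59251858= - 2^1*839^1*35311^1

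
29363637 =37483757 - 8120120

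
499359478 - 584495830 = - 85136352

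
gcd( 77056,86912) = 896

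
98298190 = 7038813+91259377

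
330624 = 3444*96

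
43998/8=21999/4= 5499.75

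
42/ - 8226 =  - 1 + 1364/1371 = -0.01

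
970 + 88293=89263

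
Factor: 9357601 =11^1*850691^1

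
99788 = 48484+51304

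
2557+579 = 3136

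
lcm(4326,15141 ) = 30282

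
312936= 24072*13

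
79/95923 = 79/95923 = 0.00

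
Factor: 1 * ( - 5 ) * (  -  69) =345=   3^1*5^1*23^1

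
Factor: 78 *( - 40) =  - 3120 = - 2^4*3^1*5^1*13^1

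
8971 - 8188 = 783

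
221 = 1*221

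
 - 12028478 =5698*( - 2111)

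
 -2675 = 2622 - 5297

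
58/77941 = 58/77941 = 0.00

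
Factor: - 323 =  - 17^1*19^1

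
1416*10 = 14160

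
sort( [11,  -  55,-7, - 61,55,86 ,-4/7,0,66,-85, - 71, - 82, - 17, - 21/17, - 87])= [-87,-85, - 82 , - 71, - 61, - 55, -17,-7,-21/17, - 4/7,0, 11 , 55  ,  66,86]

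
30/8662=15/4331 = 0.00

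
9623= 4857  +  4766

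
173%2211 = 173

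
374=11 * 34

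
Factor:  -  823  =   - 823^1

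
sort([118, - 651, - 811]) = [ - 811, - 651,118 ]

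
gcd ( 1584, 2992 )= 176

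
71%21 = 8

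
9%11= 9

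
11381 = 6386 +4995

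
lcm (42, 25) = 1050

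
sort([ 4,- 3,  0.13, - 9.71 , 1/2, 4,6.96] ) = [-9.71, - 3, 0.13 , 1/2 , 4 , 4,  6.96]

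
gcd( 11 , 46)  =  1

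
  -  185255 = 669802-855057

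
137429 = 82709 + 54720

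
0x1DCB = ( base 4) 1313023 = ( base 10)7627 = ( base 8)16713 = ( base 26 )B79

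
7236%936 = 684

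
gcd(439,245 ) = 1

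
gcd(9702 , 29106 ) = 9702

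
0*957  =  0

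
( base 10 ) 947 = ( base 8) 1663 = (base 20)277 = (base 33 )SN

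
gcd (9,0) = 9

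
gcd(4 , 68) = 4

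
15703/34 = 461  +  29/34 = 461.85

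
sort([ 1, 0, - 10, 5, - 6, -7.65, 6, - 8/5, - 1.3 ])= [-10, - 7.65,-6, - 8/5, -1.3, 0, 1, 5, 6 ] 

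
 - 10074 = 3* ( -3358)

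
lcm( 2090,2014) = 110770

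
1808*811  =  1466288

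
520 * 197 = 102440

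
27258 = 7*3894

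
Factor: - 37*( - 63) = 3^2*7^1 * 37^1  =  2331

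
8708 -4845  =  3863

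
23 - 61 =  - 38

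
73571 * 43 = 3163553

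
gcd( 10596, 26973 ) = 3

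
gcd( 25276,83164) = 4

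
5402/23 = 5402/23 = 234.87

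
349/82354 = 349/82354 = 0.00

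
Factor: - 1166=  - 2^1*11^1*53^1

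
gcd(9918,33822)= 18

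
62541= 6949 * 9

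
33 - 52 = - 19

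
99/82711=99/82711  =  0.00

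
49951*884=44156684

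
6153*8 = 49224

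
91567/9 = 91567/9 = 10174.11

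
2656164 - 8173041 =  - 5516877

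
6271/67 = 93 + 40/67 = 93.60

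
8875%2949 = 28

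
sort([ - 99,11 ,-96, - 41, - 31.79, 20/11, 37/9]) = [-99, - 96,-41,  -  31.79, 20/11, 37/9, 11]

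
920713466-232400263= 688313203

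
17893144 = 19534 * 916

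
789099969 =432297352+356802617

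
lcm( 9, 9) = 9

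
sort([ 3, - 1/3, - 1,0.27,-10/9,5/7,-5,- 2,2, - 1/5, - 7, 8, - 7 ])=[- 7, - 7, - 5, - 2,- 10/9, - 1, - 1/3, -1/5, 0.27,  5/7,  2, 3, 8]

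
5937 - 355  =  5582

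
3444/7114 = 1722/3557=0.48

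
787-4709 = - 3922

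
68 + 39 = 107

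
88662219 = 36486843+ 52175376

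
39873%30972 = 8901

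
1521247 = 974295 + 546952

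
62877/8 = 62877/8 = 7859.62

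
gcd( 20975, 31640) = 5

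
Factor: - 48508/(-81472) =181/304 = 2^( - 4)*19^( - 1 )*181^1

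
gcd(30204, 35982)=18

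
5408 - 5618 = -210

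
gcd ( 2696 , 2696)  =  2696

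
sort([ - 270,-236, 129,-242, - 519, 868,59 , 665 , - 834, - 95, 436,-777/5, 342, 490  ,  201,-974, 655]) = [ -974,-834, - 519, - 270,  -  242, - 236,- 777/5, - 95, 59, 129, 201, 342, 436,490, 655,665, 868 ] 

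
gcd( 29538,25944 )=6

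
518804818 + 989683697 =1508488515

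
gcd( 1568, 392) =392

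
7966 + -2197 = 5769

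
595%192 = 19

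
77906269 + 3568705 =81474974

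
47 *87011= 4089517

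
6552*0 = 0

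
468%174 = 120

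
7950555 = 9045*879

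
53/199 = 53/199= 0.27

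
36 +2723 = 2759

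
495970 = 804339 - 308369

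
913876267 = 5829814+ 908046453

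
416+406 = 822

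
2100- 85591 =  - 83491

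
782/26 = 30 + 1/13 = 30.08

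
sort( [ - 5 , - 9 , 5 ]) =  [ - 9, - 5, 5]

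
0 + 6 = 6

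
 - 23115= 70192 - 93307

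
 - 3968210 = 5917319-9885529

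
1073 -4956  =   - 3883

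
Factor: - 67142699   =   - 13^1*73^1*139^1*509^1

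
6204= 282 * 22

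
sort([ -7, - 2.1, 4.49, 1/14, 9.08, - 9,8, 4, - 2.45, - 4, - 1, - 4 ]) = [-9,-7, -4, - 4 , - 2.45 , - 2.1, - 1, 1/14, 4,4.49 , 8, 9.08 ] 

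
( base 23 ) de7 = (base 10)7206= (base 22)EJC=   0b1110000100110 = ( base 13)3384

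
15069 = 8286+6783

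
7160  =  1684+5476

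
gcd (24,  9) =3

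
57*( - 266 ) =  - 15162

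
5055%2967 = 2088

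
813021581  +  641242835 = 1454264416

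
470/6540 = 47/654= 0.07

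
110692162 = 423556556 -312864394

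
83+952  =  1035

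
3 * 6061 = 18183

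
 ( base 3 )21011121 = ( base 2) 1010001101011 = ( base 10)5227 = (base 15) 1837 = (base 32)53b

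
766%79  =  55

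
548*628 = 344144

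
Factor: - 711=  - 3^2*79^1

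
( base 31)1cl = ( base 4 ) 111022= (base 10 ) 1354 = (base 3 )1212011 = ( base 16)54a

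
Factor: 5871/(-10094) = -2^( - 1 ) * 3^1*7^( - 2 )*19^1 = - 57/98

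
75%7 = 5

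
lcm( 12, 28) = 84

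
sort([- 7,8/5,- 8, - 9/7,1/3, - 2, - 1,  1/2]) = [ - 8, - 7,-2, - 9/7, - 1, 1/3, 1/2, 8/5 ]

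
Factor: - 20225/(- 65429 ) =5^2*7^( - 1)*13^( -1)*719^( - 1 )*809^1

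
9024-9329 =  - 305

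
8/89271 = 8/89271 = 0.00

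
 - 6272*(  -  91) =570752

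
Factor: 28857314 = 2^1*19^1* 109^1*6967^1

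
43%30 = 13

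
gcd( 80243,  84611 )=1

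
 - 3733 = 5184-8917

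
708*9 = 6372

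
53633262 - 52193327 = 1439935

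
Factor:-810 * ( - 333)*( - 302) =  - 81458460 = - 2^2*3^6*5^1*37^1*151^1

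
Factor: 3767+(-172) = 3595  =  5^1*719^1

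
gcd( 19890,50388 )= 1326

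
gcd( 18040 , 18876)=44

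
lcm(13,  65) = 65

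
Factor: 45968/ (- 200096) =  - 2^(  -  1)*17^1*37^ ( - 1) = - 17/74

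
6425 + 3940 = 10365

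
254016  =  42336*6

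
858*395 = 338910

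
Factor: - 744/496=- 3/2 =- 2^( - 1)*3^1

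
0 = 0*56588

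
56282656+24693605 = 80976261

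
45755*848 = 38800240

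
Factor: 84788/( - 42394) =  - 2 = - 2^1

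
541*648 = 350568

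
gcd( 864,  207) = 9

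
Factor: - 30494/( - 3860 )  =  79/10 = 2^( - 1)*5^( - 1)*79^1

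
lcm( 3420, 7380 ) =140220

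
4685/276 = 4685/276 = 16.97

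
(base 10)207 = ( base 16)cf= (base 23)90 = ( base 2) 11001111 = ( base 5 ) 1312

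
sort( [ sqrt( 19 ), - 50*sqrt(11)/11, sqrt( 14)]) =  [ - 50 * sqrt( 11)/11 , sqrt(14),sqrt( 19)]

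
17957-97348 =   -  79391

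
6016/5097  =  6016/5097 = 1.18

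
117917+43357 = 161274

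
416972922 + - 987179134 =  - 570206212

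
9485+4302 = 13787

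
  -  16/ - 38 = 8/19  =  0.42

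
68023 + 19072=87095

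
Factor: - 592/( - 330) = 2^3*3^(-1 )*5^ ( - 1 )*11^( - 1 )*37^1 = 296/165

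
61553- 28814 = 32739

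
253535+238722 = 492257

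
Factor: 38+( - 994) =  - 956 =-2^2*239^1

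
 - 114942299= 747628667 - 862570966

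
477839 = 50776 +427063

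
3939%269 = 173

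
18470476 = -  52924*( - 349) 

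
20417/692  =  29 + 349/692 = 29.50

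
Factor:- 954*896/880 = -2^4*3^2*5^(  -  1 )*7^1*11^( - 1 ) * 53^1 = -53424/55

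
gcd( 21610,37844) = 2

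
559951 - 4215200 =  - 3655249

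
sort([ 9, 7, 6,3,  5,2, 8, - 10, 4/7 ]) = [  -  10,4/7,  2, 3,5, 6, 7, 8, 9 ]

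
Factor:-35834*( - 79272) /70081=2^4 * 3^3*11^ (  -  1)*19^1*41^1*277^(-1)*367^1 = 123505776/3047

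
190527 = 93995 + 96532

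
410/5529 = 410/5529 = 0.07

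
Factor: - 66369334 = -2^1*487^1*68141^1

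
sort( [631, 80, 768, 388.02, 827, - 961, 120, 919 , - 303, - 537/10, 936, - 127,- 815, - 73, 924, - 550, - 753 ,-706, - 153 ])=[ - 961, - 815,-753, - 706, -550, - 303, - 153, - 127 , -73, - 537/10, 80,120, 388.02, 631, 768, 827, 919 , 924, 936]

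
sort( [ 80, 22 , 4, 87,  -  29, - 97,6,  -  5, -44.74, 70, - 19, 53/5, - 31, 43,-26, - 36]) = [ - 97, - 44.74, - 36, - 31, - 29, - 26, - 19, - 5, 4, 6, 53/5, 22, 43, 70,80,87]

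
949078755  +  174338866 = 1123417621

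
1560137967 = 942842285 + 617295682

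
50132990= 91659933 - 41526943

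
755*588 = 443940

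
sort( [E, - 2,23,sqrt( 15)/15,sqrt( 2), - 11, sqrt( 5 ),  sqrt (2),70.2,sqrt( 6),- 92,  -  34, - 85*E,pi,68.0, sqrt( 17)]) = [ - 85*E, - 92, - 34, - 11, - 2,sqrt( 15 )/15, sqrt( 2),sqrt(2), sqrt(5 ),sqrt(6),E,pi,sqrt( 17), 23,68.0,70.2 ] 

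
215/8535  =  43/1707=   0.03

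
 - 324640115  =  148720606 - 473360721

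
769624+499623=1269247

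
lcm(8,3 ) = 24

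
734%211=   101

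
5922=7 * 846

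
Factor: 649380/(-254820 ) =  - 79/31 = - 31^(-1) * 79^1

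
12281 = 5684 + 6597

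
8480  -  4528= 3952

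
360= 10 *36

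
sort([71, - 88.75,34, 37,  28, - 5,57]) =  [ - 88.75,-5,28,34,37,57,71]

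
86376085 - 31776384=54599701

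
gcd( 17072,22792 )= 88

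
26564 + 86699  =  113263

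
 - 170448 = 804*( - 212) 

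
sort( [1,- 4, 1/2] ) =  [ - 4, 1/2, 1] 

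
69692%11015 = 3602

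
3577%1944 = 1633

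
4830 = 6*805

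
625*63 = 39375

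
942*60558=57045636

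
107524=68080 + 39444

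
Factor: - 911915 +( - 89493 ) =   -  1001408=- 2^6*15647^1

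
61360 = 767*80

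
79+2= 81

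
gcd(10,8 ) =2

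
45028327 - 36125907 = 8902420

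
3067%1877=1190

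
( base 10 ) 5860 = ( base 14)21C8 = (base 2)1011011100100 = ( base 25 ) 99a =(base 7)23041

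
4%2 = 0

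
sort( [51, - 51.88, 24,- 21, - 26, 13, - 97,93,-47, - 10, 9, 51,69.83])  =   [ - 97, - 51.88, - 47,- 26, - 21,-10, 9,13, 24, 51,51, 69.83, 93 ]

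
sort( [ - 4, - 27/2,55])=[ - 27/2, - 4, 55 ] 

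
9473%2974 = 551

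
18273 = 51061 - 32788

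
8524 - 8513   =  11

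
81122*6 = 486732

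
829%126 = 73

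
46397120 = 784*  59180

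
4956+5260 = 10216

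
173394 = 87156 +86238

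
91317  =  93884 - 2567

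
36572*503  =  18395716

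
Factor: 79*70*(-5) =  - 2^1* 5^2*7^1*79^1= - 27650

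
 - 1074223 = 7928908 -9003131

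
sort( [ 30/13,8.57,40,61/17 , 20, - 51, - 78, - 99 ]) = [-99,  -  78, - 51 , 30/13,61/17, 8.57 , 20,40 ] 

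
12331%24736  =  12331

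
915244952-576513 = 914668439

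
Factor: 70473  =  3^1  *  13^2*139^1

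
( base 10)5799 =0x16A7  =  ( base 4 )1122213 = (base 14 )2183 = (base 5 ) 141144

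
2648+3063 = 5711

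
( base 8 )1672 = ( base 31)UO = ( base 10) 954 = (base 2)1110111010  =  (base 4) 32322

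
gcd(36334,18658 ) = 982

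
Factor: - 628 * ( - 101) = 2^2*101^1*157^1  =  63428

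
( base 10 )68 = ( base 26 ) 2G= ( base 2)1000100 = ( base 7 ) 125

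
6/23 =6/23 = 0.26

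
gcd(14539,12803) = 217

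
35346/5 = 7069 + 1/5 = 7069.20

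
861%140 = 21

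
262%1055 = 262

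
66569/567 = 66569/567  =  117.41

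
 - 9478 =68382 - 77860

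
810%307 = 196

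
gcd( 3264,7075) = 1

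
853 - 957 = -104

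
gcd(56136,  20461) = 1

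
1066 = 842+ 224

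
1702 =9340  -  7638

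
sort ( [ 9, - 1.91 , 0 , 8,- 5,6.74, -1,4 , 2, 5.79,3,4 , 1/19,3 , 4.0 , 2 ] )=[ - 5, - 1.91, - 1,0,1/19, 2 , 2,3, 3,4,4, 4.0,5.79, 6.74, 8,9] 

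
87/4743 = 29/1581 = 0.02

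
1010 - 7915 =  - 6905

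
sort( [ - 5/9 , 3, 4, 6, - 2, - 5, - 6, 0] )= [ - 6,- 5, - 2 , - 5/9 , 0,3,  4, 6]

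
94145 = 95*991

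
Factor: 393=3^1*131^1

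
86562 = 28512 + 58050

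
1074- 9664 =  - 8590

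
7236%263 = 135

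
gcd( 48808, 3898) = 2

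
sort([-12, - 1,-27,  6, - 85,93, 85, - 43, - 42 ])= [ - 85, - 43, - 42, - 27, - 12,-1, 6, 85, 93] 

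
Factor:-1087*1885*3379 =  - 6923554105  =  - 5^1*13^1*29^1*31^1 * 109^1*1087^1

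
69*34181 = 2358489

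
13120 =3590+9530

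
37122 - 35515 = 1607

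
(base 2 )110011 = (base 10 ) 51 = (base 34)1h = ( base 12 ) 43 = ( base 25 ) 21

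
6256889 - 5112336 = 1144553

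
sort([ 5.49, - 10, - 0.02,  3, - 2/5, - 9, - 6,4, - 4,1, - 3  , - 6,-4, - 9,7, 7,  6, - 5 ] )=[ - 10, - 9, - 9, - 6, - 6, - 5,  -  4 ,-4, - 3,- 2/5, - 0.02,1,3,4 , 5.49,6,7,7]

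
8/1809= 8/1809 = 0.00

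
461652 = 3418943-2957291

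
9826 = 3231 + 6595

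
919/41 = 22+17/41 = 22.41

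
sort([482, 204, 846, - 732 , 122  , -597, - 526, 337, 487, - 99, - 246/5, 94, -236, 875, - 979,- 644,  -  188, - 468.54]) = [ - 979, - 732, - 644, -597,  -  526, - 468.54, - 236,-188, - 99, - 246/5, 94,122, 204,337, 482,487, 846,875]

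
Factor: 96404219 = 96404219^1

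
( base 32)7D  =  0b11101101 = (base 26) 93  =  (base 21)B6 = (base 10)237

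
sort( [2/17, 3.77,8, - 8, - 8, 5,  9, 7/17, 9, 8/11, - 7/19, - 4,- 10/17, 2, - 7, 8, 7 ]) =[ - 8, - 8, - 7, - 4, - 10/17 , - 7/19, 2/17,7/17,  8/11 , 2,  3.77, 5, 7, 8,8, 9, 9] 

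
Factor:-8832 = - 2^7*3^1* 23^1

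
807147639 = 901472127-94324488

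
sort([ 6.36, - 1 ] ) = [ - 1,6.36]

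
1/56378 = 1/56378 = 0.00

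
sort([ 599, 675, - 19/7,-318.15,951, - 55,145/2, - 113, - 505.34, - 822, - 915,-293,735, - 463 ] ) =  [ - 915,-822, - 505.34, - 463,  -  318.15, - 293, - 113, - 55, - 19/7 , 145/2,  599, 675,735,  951]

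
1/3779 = 1/3779 = 0.00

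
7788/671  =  11+37/61 = 11.61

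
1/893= 1/893 = 0.00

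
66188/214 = 33094/107 = 309.29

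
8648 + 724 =9372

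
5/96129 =5/96129 = 0.00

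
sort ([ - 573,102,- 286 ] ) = [  -  573, - 286,  102 ]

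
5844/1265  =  5844/1265= 4.62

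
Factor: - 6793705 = -5^1*1358741^1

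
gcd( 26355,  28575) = 15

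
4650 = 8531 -3881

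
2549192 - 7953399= -5404207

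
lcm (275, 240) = 13200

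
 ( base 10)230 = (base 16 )e6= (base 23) a0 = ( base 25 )95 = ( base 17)d9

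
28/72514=14/36257 = 0.00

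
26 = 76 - 50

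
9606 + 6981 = 16587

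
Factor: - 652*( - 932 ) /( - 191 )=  -2^4*163^1*191^ (-1 ) * 233^1 = - 607664/191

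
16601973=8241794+8360179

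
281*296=83176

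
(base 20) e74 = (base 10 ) 5744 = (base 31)5u9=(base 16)1670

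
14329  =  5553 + 8776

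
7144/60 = 1786/15 = 119.07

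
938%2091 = 938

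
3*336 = 1008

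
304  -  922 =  - 618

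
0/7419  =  0 =0.00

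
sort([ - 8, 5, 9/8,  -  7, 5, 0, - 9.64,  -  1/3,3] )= [  -  9.64, - 8, - 7, - 1/3, 0, 9/8,3, 5, 5] 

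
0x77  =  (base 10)119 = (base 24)4n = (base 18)6b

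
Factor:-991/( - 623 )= 7^(-1 )*89^( - 1 )*991^1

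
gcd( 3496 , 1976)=152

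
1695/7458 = 5/22= 0.23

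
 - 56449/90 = -628 + 71/90 = -  627.21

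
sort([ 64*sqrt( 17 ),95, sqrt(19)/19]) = [ sqrt(19)/19, 95, 64*sqrt(17 )]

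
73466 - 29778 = 43688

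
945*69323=65510235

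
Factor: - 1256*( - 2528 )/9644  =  2^6*79^1*157^1*2411^(-1 ) = 793792/2411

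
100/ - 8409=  - 100/8409=- 0.01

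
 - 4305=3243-7548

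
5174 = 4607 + 567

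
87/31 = 87/31 = 2.81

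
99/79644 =33/26548 = 0.00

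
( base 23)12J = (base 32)ii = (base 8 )1122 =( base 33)i0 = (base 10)594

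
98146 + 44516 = 142662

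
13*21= 273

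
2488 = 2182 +306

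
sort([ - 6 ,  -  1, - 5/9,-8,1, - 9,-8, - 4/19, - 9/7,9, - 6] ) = [-9, - 8, - 8, - 6, - 6, - 9/7, - 1, - 5/9, - 4/19, 1,9] 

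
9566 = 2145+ 7421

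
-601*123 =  - 73923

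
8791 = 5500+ 3291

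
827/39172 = 827/39172 = 0.02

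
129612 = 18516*7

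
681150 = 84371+596779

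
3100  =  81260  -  78160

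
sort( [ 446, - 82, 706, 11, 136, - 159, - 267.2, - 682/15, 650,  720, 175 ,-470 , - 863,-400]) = [ -863,-470, - 400, - 267.2, - 159, - 82, - 682/15,  11, 136 , 175, 446,650, 706,720]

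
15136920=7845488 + 7291432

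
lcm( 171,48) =2736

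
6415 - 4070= 2345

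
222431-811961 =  -589530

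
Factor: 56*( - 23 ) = - 2^3*7^1*23^1  =  -1288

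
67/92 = 67/92=0.73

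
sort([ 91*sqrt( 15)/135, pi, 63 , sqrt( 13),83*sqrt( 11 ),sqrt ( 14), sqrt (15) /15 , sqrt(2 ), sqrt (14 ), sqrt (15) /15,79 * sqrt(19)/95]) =[sqrt ( 15 ) /15, sqrt( 15)/15, sqrt ( 2 ), 91 * sqrt ( 15) /135, pi, sqrt( 13 ),79 * sqrt(19 )/95, sqrt(14),  sqrt( 14 ), 63, 83*sqrt(11 ) ] 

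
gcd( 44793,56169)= 711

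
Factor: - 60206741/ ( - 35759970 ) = 2^(  -  1) * 3^(-2 )*5^(-1)*7^2*17^1 * 251^( - 1)*1583^ ( - 1) * 72277^1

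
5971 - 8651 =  - 2680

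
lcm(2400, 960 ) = 4800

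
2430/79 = 30 + 60/79 = 30.76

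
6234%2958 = 318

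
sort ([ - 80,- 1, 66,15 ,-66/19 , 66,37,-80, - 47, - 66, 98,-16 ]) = [ - 80, - 80, - 66,-47, - 16, - 66/19, - 1,15, 37,66,66, 98]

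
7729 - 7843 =-114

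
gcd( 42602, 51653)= 7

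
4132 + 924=5056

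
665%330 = 5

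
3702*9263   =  34291626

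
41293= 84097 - 42804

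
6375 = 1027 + 5348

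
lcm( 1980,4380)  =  144540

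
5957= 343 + 5614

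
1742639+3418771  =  5161410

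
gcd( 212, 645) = 1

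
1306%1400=1306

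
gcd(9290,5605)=5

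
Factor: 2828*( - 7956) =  - 2^4 * 3^2*7^1* 13^1 * 17^1*101^1 = - 22499568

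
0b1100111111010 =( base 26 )9lk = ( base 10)6650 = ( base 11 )4aa6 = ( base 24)BD2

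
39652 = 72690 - 33038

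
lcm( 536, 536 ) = 536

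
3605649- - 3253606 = 6859255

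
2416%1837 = 579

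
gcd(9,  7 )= 1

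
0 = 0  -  0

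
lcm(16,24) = 48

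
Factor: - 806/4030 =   -  1/5 = - 5^ (-1)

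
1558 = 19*82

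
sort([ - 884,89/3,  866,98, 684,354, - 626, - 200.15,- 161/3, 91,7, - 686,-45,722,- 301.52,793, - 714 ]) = [  -  884, - 714, - 686, - 626, - 301.52 ,-200.15, - 161/3, - 45,  7,89/3,91,98, 354,684,722,793 , 866]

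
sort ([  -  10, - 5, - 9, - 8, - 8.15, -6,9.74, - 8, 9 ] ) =[  -  10, - 9, - 8.15, - 8,-8, - 6, - 5, 9, 9.74]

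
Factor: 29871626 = 2^1*14935813^1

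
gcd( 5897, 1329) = 1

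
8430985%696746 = 70033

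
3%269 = 3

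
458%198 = 62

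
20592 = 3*6864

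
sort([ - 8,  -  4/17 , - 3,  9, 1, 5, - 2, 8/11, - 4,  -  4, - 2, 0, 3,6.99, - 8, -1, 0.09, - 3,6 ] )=[ - 8, - 8, - 4, - 4, - 3, - 3, - 2, - 2, - 1, -4/17, 0,0.09,8/11, 1, 3,5, 6, 6.99, 9]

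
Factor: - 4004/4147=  - 2^2*7^1*29^( - 1) =- 28/29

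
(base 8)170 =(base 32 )3o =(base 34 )3i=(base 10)120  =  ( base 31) 3R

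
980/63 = 15 + 5/9=15.56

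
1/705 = 1/705 = 0.00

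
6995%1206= 965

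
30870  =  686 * 45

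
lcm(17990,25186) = 125930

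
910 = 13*70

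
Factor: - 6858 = -2^1*3^3*127^1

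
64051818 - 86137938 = - 22086120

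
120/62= 60/31= 1.94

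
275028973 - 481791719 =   -  206762746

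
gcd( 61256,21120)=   8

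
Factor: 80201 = 11^1*23^1 * 317^1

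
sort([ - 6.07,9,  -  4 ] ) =[-6.07, - 4, 9]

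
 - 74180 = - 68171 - 6009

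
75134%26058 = 23018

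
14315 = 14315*1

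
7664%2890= 1884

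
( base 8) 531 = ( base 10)345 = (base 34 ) a5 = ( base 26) D7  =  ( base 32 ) ap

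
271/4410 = 271/4410=0.06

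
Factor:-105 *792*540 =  -2^5*3^6*5^2  *  7^1 * 11^1   =  - 44906400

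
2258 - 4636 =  - 2378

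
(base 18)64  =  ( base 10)112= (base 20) 5C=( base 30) 3m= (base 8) 160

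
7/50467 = 7/50467 = 0.00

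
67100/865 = 13420/173=77.57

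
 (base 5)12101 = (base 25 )1b1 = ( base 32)s5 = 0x385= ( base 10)901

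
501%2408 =501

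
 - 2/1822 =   -  1/911 = - 0.00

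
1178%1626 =1178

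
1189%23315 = 1189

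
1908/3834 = 106/213 = 0.50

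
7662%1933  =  1863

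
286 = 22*13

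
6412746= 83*77262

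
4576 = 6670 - 2094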